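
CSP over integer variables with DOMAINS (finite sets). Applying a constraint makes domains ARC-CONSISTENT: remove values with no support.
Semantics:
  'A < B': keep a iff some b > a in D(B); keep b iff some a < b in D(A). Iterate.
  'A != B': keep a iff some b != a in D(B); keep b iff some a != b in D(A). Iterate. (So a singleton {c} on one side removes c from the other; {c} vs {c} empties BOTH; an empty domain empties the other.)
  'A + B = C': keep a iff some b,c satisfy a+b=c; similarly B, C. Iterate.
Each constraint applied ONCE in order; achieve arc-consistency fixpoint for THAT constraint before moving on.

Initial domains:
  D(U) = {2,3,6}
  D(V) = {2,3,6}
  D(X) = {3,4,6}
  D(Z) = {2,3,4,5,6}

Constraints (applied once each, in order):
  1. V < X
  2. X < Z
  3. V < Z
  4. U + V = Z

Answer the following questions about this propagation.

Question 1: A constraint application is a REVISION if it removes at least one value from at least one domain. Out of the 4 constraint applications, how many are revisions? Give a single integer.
Answer: 3

Derivation:
Constraint 1 (V < X) on D(V)={2,3,6} D(X)={3,4,6}: V {2,3,6}->{2,3} => REVISION
Constraint 2 (X < Z) on D(X)={3,4,6} D(Z)={2,3,4,5,6}: X {3,4,6}->{3,4}; Z {2,3,4,5,6}->{4,5,6} => REVISION
Constraint 3 (V < Z) on D(V)={2,3} D(Z)={4,5,6}: no change => not a revision
Constraint 4 (U + V = Z) on D(U)={2,3,6} D(V)={2,3} D(Z)={4,5,6}: U {2,3,6}->{2,3} => REVISION
Total revisions = 3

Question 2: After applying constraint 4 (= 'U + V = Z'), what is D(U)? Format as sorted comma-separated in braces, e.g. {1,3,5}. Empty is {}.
Answer: {2,3}

Derivation:
Constraint 1 (V < X) on D(V)={2,3,6} D(X)={3,4,6}: V {2,3,6}->{2,3}
Constraint 2 (X < Z) on D(X)={3,4,6} D(Z)={2,3,4,5,6}: X {3,4,6}->{3,4}; Z {2,3,4,5,6}->{4,5,6}
Constraint 3 (V < Z) on D(V)={2,3} D(Z)={4,5,6}: no change
Constraint 4 (U + V = Z) on D(U)={2,3,6} D(V)={2,3} D(Z)={4,5,6}: U {2,3,6}->{2,3}
So after constraint 4: D(U) = {2,3}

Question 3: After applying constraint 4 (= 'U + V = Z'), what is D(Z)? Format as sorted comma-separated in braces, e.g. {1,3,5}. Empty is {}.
Constraint 1 (V < X) on D(V)={2,3,6} D(X)={3,4,6}: V {2,3,6}->{2,3}
Constraint 2 (X < Z) on D(X)={3,4,6} D(Z)={2,3,4,5,6}: X {3,4,6}->{3,4}; Z {2,3,4,5,6}->{4,5,6}
Constraint 3 (V < Z) on D(V)={2,3} D(Z)={4,5,6}: no change
Constraint 4 (U + V = Z) on D(U)={2,3,6} D(V)={2,3} D(Z)={4,5,6}: U {2,3,6}->{2,3}
So after constraint 4: D(Z) = {4,5,6}

Answer: {4,5,6}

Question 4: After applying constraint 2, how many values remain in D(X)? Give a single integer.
Constraint 1 (V < X) on D(V)={2,3,6} D(X)={3,4,6}: V {2,3,6}->{2,3}
Constraint 2 (X < Z) on D(X)={3,4,6} D(Z)={2,3,4,5,6}: X {3,4,6}->{3,4}; Z {2,3,4,5,6}->{4,5,6}
So after constraint 2: D(X)={3,4}, size = 2

Answer: 2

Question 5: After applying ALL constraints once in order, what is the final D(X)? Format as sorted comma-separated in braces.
Constraint 1 (V < X) on D(V)={2,3,6} D(X)={3,4,6}: V {2,3,6}->{2,3}
Constraint 2 (X < Z) on D(X)={3,4,6} D(Z)={2,3,4,5,6}: X {3,4,6}->{3,4}; Z {2,3,4,5,6}->{4,5,6}
Constraint 3 (V < Z) on D(V)={2,3} D(Z)={4,5,6}: no change
Constraint 4 (U + V = Z) on D(U)={2,3,6} D(V)={2,3} D(Z)={4,5,6}: U {2,3,6}->{2,3}
So after all 4 constraints: D(X) = {3,4}

Answer: {3,4}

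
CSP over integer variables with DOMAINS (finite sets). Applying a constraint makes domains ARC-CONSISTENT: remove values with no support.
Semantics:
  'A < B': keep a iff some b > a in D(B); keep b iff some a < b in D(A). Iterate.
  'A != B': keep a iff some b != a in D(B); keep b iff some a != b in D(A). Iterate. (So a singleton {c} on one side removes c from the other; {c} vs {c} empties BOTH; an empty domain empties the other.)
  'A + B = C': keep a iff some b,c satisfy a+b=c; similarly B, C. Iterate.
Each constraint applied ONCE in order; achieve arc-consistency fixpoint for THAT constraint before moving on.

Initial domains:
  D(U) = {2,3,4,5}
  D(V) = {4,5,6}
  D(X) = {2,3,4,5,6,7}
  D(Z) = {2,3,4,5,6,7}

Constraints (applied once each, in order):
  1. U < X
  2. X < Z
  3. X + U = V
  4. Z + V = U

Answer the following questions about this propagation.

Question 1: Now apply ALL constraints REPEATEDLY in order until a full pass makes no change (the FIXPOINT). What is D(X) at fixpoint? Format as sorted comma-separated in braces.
pass 0 (initial): D(X)={2,3,4,5,6,7}
pass 1: U {2,3,4,5}->{}; V {4,5,6}->{}; X {2,3,4,5,6,7}->{3,4}; Z {2,3,4,5,6,7}->{}
pass 2: X {3,4}->{}
pass 3: no change
Fixpoint after 3 passes: D(X) = {}

Answer: {}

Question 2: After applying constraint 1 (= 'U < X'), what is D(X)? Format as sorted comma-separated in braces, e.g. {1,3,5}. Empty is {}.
Constraint 1 (U < X) on D(U)={2,3,4,5} D(X)={2,3,4,5,6,7}: X {2,3,4,5,6,7}->{3,4,5,6,7}
So after constraint 1: D(X) = {3,4,5,6,7}

Answer: {3,4,5,6,7}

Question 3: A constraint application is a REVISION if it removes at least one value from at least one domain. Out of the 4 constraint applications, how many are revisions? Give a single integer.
Constraint 1 (U < X) on D(U)={2,3,4,5} D(X)={2,3,4,5,6,7}: X {2,3,4,5,6,7}->{3,4,5,6,7} => REVISION
Constraint 2 (X < Z) on D(X)={3,4,5,6,7} D(Z)={2,3,4,5,6,7}: X {3,4,5,6,7}->{3,4,5,6}; Z {2,3,4,5,6,7}->{4,5,6,7} => REVISION
Constraint 3 (X + U = V) on D(X)={3,4,5,6} D(U)={2,3,4,5} D(V)={4,5,6}: X {3,4,5,6}->{3,4}; U {2,3,4,5}->{2,3}; V {4,5,6}->{5,6} => REVISION
Constraint 4 (Z + V = U) on D(Z)={4,5,6,7} D(V)={5,6} D(U)={2,3}: Z {4,5,6,7}->{}; V {5,6}->{}; U {2,3}->{} => REVISION
Total revisions = 4

Answer: 4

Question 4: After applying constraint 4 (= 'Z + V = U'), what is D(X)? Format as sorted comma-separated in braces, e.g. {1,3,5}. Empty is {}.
Answer: {3,4}

Derivation:
Constraint 1 (U < X) on D(U)={2,3,4,5} D(X)={2,3,4,5,6,7}: X {2,3,4,5,6,7}->{3,4,5,6,7}
Constraint 2 (X < Z) on D(X)={3,4,5,6,7} D(Z)={2,3,4,5,6,7}: X {3,4,5,6,7}->{3,4,5,6}; Z {2,3,4,5,6,7}->{4,5,6,7}
Constraint 3 (X + U = V) on D(X)={3,4,5,6} D(U)={2,3,4,5} D(V)={4,5,6}: X {3,4,5,6}->{3,4}; U {2,3,4,5}->{2,3}; V {4,5,6}->{5,6}
Constraint 4 (Z + V = U) on D(Z)={4,5,6,7} D(V)={5,6} D(U)={2,3}: Z {4,5,6,7}->{}; V {5,6}->{}; U {2,3}->{}
So after constraint 4: D(X) = {3,4}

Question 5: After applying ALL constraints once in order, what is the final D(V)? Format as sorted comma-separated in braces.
Answer: {}

Derivation:
Constraint 1 (U < X) on D(U)={2,3,4,5} D(X)={2,3,4,5,6,7}: X {2,3,4,5,6,7}->{3,4,5,6,7}
Constraint 2 (X < Z) on D(X)={3,4,5,6,7} D(Z)={2,3,4,5,6,7}: X {3,4,5,6,7}->{3,4,5,6}; Z {2,3,4,5,6,7}->{4,5,6,7}
Constraint 3 (X + U = V) on D(X)={3,4,5,6} D(U)={2,3,4,5} D(V)={4,5,6}: X {3,4,5,6}->{3,4}; U {2,3,4,5}->{2,3}; V {4,5,6}->{5,6}
Constraint 4 (Z + V = U) on D(Z)={4,5,6,7} D(V)={5,6} D(U)={2,3}: Z {4,5,6,7}->{}; V {5,6}->{}; U {2,3}->{}
So after all 4 constraints: D(V) = {}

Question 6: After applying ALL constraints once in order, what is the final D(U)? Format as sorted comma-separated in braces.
Answer: {}

Derivation:
Constraint 1 (U < X) on D(U)={2,3,4,5} D(X)={2,3,4,5,6,7}: X {2,3,4,5,6,7}->{3,4,5,6,7}
Constraint 2 (X < Z) on D(X)={3,4,5,6,7} D(Z)={2,3,4,5,6,7}: X {3,4,5,6,7}->{3,4,5,6}; Z {2,3,4,5,6,7}->{4,5,6,7}
Constraint 3 (X + U = V) on D(X)={3,4,5,6} D(U)={2,3,4,5} D(V)={4,5,6}: X {3,4,5,6}->{3,4}; U {2,3,4,5}->{2,3}; V {4,5,6}->{5,6}
Constraint 4 (Z + V = U) on D(Z)={4,5,6,7} D(V)={5,6} D(U)={2,3}: Z {4,5,6,7}->{}; V {5,6}->{}; U {2,3}->{}
So after all 4 constraints: D(U) = {}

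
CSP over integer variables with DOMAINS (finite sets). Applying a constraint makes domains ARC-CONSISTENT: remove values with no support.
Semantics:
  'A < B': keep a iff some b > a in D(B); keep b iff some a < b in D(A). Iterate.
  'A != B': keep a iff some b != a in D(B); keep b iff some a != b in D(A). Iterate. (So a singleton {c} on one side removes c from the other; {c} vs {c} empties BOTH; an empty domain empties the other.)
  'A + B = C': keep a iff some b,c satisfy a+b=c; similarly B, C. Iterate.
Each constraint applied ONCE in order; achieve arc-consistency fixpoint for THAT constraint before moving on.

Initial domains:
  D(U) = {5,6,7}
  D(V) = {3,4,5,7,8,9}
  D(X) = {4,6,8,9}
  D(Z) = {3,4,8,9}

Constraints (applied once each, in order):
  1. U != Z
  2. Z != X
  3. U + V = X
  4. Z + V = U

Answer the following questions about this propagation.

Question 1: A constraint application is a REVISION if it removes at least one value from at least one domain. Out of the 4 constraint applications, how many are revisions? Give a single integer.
Answer: 2

Derivation:
Constraint 1 (U != Z) on D(U)={5,6,7} D(Z)={3,4,8,9}: no change => not a revision
Constraint 2 (Z != X) on D(Z)={3,4,8,9} D(X)={4,6,8,9}: no change => not a revision
Constraint 3 (U + V = X) on D(U)={5,6,7} D(V)={3,4,5,7,8,9} D(X)={4,6,8,9}: U {5,6,7}->{5,6}; V {3,4,5,7,8,9}->{3,4}; X {4,6,8,9}->{8,9} => REVISION
Constraint 4 (Z + V = U) on D(Z)={3,4,8,9} D(V)={3,4} D(U)={5,6}: Z {3,4,8,9}->{3}; V {3,4}->{3}; U {5,6}->{6} => REVISION
Total revisions = 2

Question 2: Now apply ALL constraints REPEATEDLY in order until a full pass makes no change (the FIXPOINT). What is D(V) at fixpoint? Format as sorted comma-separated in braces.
Answer: {3}

Derivation:
pass 0 (initial): D(V)={3,4,5,7,8,9}
pass 1: U {5,6,7}->{6}; V {3,4,5,7,8,9}->{3}; X {4,6,8,9}->{8,9}; Z {3,4,8,9}->{3}
pass 2: X {8,9}->{9}
pass 3: no change
Fixpoint after 3 passes: D(V) = {3}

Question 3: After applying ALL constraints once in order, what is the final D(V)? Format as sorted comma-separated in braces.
Constraint 1 (U != Z) on D(U)={5,6,7} D(Z)={3,4,8,9}: no change
Constraint 2 (Z != X) on D(Z)={3,4,8,9} D(X)={4,6,8,9}: no change
Constraint 3 (U + V = X) on D(U)={5,6,7} D(V)={3,4,5,7,8,9} D(X)={4,6,8,9}: U {5,6,7}->{5,6}; V {3,4,5,7,8,9}->{3,4}; X {4,6,8,9}->{8,9}
Constraint 4 (Z + V = U) on D(Z)={3,4,8,9} D(V)={3,4} D(U)={5,6}: Z {3,4,8,9}->{3}; V {3,4}->{3}; U {5,6}->{6}
So after all 4 constraints: D(V) = {3}

Answer: {3}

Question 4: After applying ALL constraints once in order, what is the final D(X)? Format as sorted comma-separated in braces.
Constraint 1 (U != Z) on D(U)={5,6,7} D(Z)={3,4,8,9}: no change
Constraint 2 (Z != X) on D(Z)={3,4,8,9} D(X)={4,6,8,9}: no change
Constraint 3 (U + V = X) on D(U)={5,6,7} D(V)={3,4,5,7,8,9} D(X)={4,6,8,9}: U {5,6,7}->{5,6}; V {3,4,5,7,8,9}->{3,4}; X {4,6,8,9}->{8,9}
Constraint 4 (Z + V = U) on D(Z)={3,4,8,9} D(V)={3,4} D(U)={5,6}: Z {3,4,8,9}->{3}; V {3,4}->{3}; U {5,6}->{6}
So after all 4 constraints: D(X) = {8,9}

Answer: {8,9}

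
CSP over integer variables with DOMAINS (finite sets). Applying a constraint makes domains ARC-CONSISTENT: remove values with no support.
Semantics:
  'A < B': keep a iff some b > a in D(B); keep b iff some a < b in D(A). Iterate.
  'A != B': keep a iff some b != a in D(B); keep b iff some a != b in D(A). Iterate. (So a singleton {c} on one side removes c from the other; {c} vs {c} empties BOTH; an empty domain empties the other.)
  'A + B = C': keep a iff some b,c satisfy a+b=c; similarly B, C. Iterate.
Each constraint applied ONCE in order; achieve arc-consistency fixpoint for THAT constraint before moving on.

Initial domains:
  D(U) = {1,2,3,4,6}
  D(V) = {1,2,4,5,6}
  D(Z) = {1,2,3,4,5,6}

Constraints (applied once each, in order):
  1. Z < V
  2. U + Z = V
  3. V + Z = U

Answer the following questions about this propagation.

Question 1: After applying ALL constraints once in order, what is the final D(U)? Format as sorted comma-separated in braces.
Constraint 1 (Z < V) on D(Z)={1,2,3,4,5,6} D(V)={1,2,4,5,6}: Z {1,2,3,4,5,6}->{1,2,3,4,5}; V {1,2,4,5,6}->{2,4,5,6}
Constraint 2 (U + Z = V) on D(U)={1,2,3,4,6} D(Z)={1,2,3,4,5} D(V)={2,4,5,6}: U {1,2,3,4,6}->{1,2,3,4}
Constraint 3 (V + Z = U) on D(V)={2,4,5,6} D(Z)={1,2,3,4,5} D(U)={1,2,3,4}: V {2,4,5,6}->{2}; Z {1,2,3,4,5}->{1,2}; U {1,2,3,4}->{3,4}
So after all 3 constraints: D(U) = {3,4}

Answer: {3,4}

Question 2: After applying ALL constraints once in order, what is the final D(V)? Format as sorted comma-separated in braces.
Constraint 1 (Z < V) on D(Z)={1,2,3,4,5,6} D(V)={1,2,4,5,6}: Z {1,2,3,4,5,6}->{1,2,3,4,5}; V {1,2,4,5,6}->{2,4,5,6}
Constraint 2 (U + Z = V) on D(U)={1,2,3,4,6} D(Z)={1,2,3,4,5} D(V)={2,4,5,6}: U {1,2,3,4,6}->{1,2,3,4}
Constraint 3 (V + Z = U) on D(V)={2,4,5,6} D(Z)={1,2,3,4,5} D(U)={1,2,3,4}: V {2,4,5,6}->{2}; Z {1,2,3,4,5}->{1,2}; U {1,2,3,4}->{3,4}
So after all 3 constraints: D(V) = {2}

Answer: {2}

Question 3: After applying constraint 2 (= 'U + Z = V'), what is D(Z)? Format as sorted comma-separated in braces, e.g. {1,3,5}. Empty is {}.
Answer: {1,2,3,4,5}

Derivation:
Constraint 1 (Z < V) on D(Z)={1,2,3,4,5,6} D(V)={1,2,4,5,6}: Z {1,2,3,4,5,6}->{1,2,3,4,5}; V {1,2,4,5,6}->{2,4,5,6}
Constraint 2 (U + Z = V) on D(U)={1,2,3,4,6} D(Z)={1,2,3,4,5} D(V)={2,4,5,6}: U {1,2,3,4,6}->{1,2,3,4}
So after constraint 2: D(Z) = {1,2,3,4,5}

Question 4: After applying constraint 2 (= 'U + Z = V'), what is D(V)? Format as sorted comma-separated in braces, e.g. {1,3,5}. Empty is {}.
Answer: {2,4,5,6}

Derivation:
Constraint 1 (Z < V) on D(Z)={1,2,3,4,5,6} D(V)={1,2,4,5,6}: Z {1,2,3,4,5,6}->{1,2,3,4,5}; V {1,2,4,5,6}->{2,4,5,6}
Constraint 2 (U + Z = V) on D(U)={1,2,3,4,6} D(Z)={1,2,3,4,5} D(V)={2,4,5,6}: U {1,2,3,4,6}->{1,2,3,4}
So after constraint 2: D(V) = {2,4,5,6}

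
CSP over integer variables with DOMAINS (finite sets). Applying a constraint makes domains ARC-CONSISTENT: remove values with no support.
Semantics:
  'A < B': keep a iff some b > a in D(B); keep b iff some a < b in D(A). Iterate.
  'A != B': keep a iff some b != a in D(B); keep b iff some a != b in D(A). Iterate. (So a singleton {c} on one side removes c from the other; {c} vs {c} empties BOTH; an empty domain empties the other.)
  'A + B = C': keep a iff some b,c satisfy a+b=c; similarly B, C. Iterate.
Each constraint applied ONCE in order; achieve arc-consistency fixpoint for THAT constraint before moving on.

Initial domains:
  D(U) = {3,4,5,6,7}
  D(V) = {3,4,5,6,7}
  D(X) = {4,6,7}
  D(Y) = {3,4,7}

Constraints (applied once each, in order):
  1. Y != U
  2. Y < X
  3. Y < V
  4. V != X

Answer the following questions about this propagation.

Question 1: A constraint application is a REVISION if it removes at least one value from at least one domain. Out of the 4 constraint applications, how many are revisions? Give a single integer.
Answer: 2

Derivation:
Constraint 1 (Y != U) on D(Y)={3,4,7} D(U)={3,4,5,6,7}: no change => not a revision
Constraint 2 (Y < X) on D(Y)={3,4,7} D(X)={4,6,7}: Y {3,4,7}->{3,4} => REVISION
Constraint 3 (Y < V) on D(Y)={3,4} D(V)={3,4,5,6,7}: V {3,4,5,6,7}->{4,5,6,7} => REVISION
Constraint 4 (V != X) on D(V)={4,5,6,7} D(X)={4,6,7}: no change => not a revision
Total revisions = 2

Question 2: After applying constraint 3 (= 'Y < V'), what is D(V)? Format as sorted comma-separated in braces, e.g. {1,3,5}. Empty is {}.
Answer: {4,5,6,7}

Derivation:
Constraint 1 (Y != U) on D(Y)={3,4,7} D(U)={3,4,5,6,7}: no change
Constraint 2 (Y < X) on D(Y)={3,4,7} D(X)={4,6,7}: Y {3,4,7}->{3,4}
Constraint 3 (Y < V) on D(Y)={3,4} D(V)={3,4,5,6,7}: V {3,4,5,6,7}->{4,5,6,7}
So after constraint 3: D(V) = {4,5,6,7}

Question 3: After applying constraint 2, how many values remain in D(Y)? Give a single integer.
Constraint 1 (Y != U) on D(Y)={3,4,7} D(U)={3,4,5,6,7}: no change
Constraint 2 (Y < X) on D(Y)={3,4,7} D(X)={4,6,7}: Y {3,4,7}->{3,4}
So after constraint 2: D(Y)={3,4}, size = 2

Answer: 2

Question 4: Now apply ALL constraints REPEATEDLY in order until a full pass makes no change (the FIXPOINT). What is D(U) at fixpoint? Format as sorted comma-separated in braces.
pass 0 (initial): D(U)={3,4,5,6,7}
pass 1: V {3,4,5,6,7}->{4,5,6,7}; Y {3,4,7}->{3,4}
pass 2: no change
Fixpoint after 2 passes: D(U) = {3,4,5,6,7}

Answer: {3,4,5,6,7}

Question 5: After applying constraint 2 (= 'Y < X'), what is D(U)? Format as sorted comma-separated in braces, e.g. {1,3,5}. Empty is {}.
Constraint 1 (Y != U) on D(Y)={3,4,7} D(U)={3,4,5,6,7}: no change
Constraint 2 (Y < X) on D(Y)={3,4,7} D(X)={4,6,7}: Y {3,4,7}->{3,4}
So after constraint 2: D(U) = {3,4,5,6,7}

Answer: {3,4,5,6,7}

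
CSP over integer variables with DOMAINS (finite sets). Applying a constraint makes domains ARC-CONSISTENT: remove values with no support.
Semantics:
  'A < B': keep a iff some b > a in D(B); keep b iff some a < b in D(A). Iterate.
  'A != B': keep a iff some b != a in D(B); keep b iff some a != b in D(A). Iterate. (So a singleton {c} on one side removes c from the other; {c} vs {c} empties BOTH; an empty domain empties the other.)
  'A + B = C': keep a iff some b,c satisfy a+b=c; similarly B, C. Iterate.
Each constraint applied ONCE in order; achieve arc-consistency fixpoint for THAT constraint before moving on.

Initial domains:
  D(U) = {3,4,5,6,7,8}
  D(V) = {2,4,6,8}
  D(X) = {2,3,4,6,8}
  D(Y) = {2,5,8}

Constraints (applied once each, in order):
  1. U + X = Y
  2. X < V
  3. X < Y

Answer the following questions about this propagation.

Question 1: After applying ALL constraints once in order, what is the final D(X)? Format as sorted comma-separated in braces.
Constraint 1 (U + X = Y) on D(U)={3,4,5,6,7,8} D(X)={2,3,4,6,8} D(Y)={2,5,8}: U {3,4,5,6,7,8}->{3,4,5,6}; X {2,3,4,6,8}->{2,3,4}; Y {2,5,8}->{5,8}
Constraint 2 (X < V) on D(X)={2,3,4} D(V)={2,4,6,8}: V {2,4,6,8}->{4,6,8}
Constraint 3 (X < Y) on D(X)={2,3,4} D(Y)={5,8}: no change
So after all 3 constraints: D(X) = {2,3,4}

Answer: {2,3,4}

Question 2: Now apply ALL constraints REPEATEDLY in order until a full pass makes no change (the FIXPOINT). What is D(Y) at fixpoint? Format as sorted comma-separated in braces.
pass 0 (initial): D(Y)={2,5,8}
pass 1: U {3,4,5,6,7,8}->{3,4,5,6}; V {2,4,6,8}->{4,6,8}; X {2,3,4,6,8}->{2,3,4}; Y {2,5,8}->{5,8}
pass 2: no change
Fixpoint after 2 passes: D(Y) = {5,8}

Answer: {5,8}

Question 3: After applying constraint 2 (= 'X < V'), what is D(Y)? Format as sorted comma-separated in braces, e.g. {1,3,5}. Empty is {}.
Constraint 1 (U + X = Y) on D(U)={3,4,5,6,7,8} D(X)={2,3,4,6,8} D(Y)={2,5,8}: U {3,4,5,6,7,8}->{3,4,5,6}; X {2,3,4,6,8}->{2,3,4}; Y {2,5,8}->{5,8}
Constraint 2 (X < V) on D(X)={2,3,4} D(V)={2,4,6,8}: V {2,4,6,8}->{4,6,8}
So after constraint 2: D(Y) = {5,8}

Answer: {5,8}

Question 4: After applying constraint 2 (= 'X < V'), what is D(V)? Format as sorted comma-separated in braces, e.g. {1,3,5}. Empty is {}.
Constraint 1 (U + X = Y) on D(U)={3,4,5,6,7,8} D(X)={2,3,4,6,8} D(Y)={2,5,8}: U {3,4,5,6,7,8}->{3,4,5,6}; X {2,3,4,6,8}->{2,3,4}; Y {2,5,8}->{5,8}
Constraint 2 (X < V) on D(X)={2,3,4} D(V)={2,4,6,8}: V {2,4,6,8}->{4,6,8}
So after constraint 2: D(V) = {4,6,8}

Answer: {4,6,8}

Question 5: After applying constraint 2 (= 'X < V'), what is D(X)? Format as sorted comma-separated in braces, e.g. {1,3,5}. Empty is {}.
Constraint 1 (U + X = Y) on D(U)={3,4,5,6,7,8} D(X)={2,3,4,6,8} D(Y)={2,5,8}: U {3,4,5,6,7,8}->{3,4,5,6}; X {2,3,4,6,8}->{2,3,4}; Y {2,5,8}->{5,8}
Constraint 2 (X < V) on D(X)={2,3,4} D(V)={2,4,6,8}: V {2,4,6,8}->{4,6,8}
So after constraint 2: D(X) = {2,3,4}

Answer: {2,3,4}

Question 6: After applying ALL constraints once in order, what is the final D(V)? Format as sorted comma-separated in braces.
Answer: {4,6,8}

Derivation:
Constraint 1 (U + X = Y) on D(U)={3,4,5,6,7,8} D(X)={2,3,4,6,8} D(Y)={2,5,8}: U {3,4,5,6,7,8}->{3,4,5,6}; X {2,3,4,6,8}->{2,3,4}; Y {2,5,8}->{5,8}
Constraint 2 (X < V) on D(X)={2,3,4} D(V)={2,4,6,8}: V {2,4,6,8}->{4,6,8}
Constraint 3 (X < Y) on D(X)={2,3,4} D(Y)={5,8}: no change
So after all 3 constraints: D(V) = {4,6,8}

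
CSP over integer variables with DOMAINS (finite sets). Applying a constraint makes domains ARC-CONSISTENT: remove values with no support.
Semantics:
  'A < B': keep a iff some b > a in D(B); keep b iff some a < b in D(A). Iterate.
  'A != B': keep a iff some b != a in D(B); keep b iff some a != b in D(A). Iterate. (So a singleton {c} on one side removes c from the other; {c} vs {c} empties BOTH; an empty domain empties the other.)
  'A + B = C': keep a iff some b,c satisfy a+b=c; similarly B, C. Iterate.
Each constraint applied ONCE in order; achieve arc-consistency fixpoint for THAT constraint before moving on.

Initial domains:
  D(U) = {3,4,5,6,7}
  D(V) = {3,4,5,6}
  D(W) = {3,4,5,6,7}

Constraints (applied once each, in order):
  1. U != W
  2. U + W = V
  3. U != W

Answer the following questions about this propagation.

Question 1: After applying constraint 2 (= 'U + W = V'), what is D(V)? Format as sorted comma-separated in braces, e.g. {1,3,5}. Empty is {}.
Answer: {6}

Derivation:
Constraint 1 (U != W) on D(U)={3,4,5,6,7} D(W)={3,4,5,6,7}: no change
Constraint 2 (U + W = V) on D(U)={3,4,5,6,7} D(W)={3,4,5,6,7} D(V)={3,4,5,6}: U {3,4,5,6,7}->{3}; W {3,4,5,6,7}->{3}; V {3,4,5,6}->{6}
So after constraint 2: D(V) = {6}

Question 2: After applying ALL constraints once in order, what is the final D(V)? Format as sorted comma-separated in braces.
Answer: {6}

Derivation:
Constraint 1 (U != W) on D(U)={3,4,5,6,7} D(W)={3,4,5,6,7}: no change
Constraint 2 (U + W = V) on D(U)={3,4,5,6,7} D(W)={3,4,5,6,7} D(V)={3,4,5,6}: U {3,4,5,6,7}->{3}; W {3,4,5,6,7}->{3}; V {3,4,5,6}->{6}
Constraint 3 (U != W) on D(U)={3} D(W)={3}: U {3}->{}; W {3}->{}
So after all 3 constraints: D(V) = {6}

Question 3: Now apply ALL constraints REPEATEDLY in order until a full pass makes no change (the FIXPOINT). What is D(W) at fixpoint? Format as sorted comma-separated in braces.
pass 0 (initial): D(W)={3,4,5,6,7}
pass 1: U {3,4,5,6,7}->{}; V {3,4,5,6}->{6}; W {3,4,5,6,7}->{}
pass 2: V {6}->{}
pass 3: no change
Fixpoint after 3 passes: D(W) = {}

Answer: {}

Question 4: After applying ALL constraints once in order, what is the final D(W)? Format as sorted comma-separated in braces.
Constraint 1 (U != W) on D(U)={3,4,5,6,7} D(W)={3,4,5,6,7}: no change
Constraint 2 (U + W = V) on D(U)={3,4,5,6,7} D(W)={3,4,5,6,7} D(V)={3,4,5,6}: U {3,4,5,6,7}->{3}; W {3,4,5,6,7}->{3}; V {3,4,5,6}->{6}
Constraint 3 (U != W) on D(U)={3} D(W)={3}: U {3}->{}; W {3}->{}
So after all 3 constraints: D(W) = {}

Answer: {}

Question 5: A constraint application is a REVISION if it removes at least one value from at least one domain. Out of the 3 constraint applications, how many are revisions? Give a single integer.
Constraint 1 (U != W) on D(U)={3,4,5,6,7} D(W)={3,4,5,6,7}: no change => not a revision
Constraint 2 (U + W = V) on D(U)={3,4,5,6,7} D(W)={3,4,5,6,7} D(V)={3,4,5,6}: U {3,4,5,6,7}->{3}; W {3,4,5,6,7}->{3}; V {3,4,5,6}->{6} => REVISION
Constraint 3 (U != W) on D(U)={3} D(W)={3}: U {3}->{}; W {3}->{} => REVISION
Total revisions = 2

Answer: 2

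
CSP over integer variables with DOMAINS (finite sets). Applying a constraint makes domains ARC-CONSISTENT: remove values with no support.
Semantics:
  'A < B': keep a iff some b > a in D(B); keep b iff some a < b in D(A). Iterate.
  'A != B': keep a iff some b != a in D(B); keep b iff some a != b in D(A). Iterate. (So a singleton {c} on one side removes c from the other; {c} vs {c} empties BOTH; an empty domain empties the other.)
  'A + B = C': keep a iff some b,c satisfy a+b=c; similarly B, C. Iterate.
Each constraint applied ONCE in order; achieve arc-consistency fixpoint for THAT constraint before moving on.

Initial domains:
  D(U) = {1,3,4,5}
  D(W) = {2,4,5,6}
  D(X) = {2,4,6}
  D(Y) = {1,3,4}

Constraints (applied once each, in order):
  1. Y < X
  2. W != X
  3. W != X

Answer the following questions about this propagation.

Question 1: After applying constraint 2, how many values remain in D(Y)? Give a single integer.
Constraint 1 (Y < X) on D(Y)={1,3,4} D(X)={2,4,6}: no change
Constraint 2 (W != X) on D(W)={2,4,5,6} D(X)={2,4,6}: no change
So after constraint 2: D(Y)={1,3,4}, size = 3

Answer: 3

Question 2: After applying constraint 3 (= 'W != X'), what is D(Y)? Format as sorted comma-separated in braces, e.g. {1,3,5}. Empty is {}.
Answer: {1,3,4}

Derivation:
Constraint 1 (Y < X) on D(Y)={1,3,4} D(X)={2,4,6}: no change
Constraint 2 (W != X) on D(W)={2,4,5,6} D(X)={2,4,6}: no change
Constraint 3 (W != X) on D(W)={2,4,5,6} D(X)={2,4,6}: no change
So after constraint 3: D(Y) = {1,3,4}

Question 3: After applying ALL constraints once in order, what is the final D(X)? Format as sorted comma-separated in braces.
Answer: {2,4,6}

Derivation:
Constraint 1 (Y < X) on D(Y)={1,3,4} D(X)={2,4,6}: no change
Constraint 2 (W != X) on D(W)={2,4,5,6} D(X)={2,4,6}: no change
Constraint 3 (W != X) on D(W)={2,4,5,6} D(X)={2,4,6}: no change
So after all 3 constraints: D(X) = {2,4,6}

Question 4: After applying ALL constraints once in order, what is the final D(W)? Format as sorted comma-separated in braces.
Constraint 1 (Y < X) on D(Y)={1,3,4} D(X)={2,4,6}: no change
Constraint 2 (W != X) on D(W)={2,4,5,6} D(X)={2,4,6}: no change
Constraint 3 (W != X) on D(W)={2,4,5,6} D(X)={2,4,6}: no change
So after all 3 constraints: D(W) = {2,4,5,6}

Answer: {2,4,5,6}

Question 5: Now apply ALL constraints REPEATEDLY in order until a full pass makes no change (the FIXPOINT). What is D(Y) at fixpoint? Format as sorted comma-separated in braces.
pass 0 (initial): D(Y)={1,3,4}
pass 1: no change
Fixpoint after 1 passes: D(Y) = {1,3,4}

Answer: {1,3,4}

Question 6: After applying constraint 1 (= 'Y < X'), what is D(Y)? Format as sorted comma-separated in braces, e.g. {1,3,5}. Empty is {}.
Answer: {1,3,4}

Derivation:
Constraint 1 (Y < X) on D(Y)={1,3,4} D(X)={2,4,6}: no change
So after constraint 1: D(Y) = {1,3,4}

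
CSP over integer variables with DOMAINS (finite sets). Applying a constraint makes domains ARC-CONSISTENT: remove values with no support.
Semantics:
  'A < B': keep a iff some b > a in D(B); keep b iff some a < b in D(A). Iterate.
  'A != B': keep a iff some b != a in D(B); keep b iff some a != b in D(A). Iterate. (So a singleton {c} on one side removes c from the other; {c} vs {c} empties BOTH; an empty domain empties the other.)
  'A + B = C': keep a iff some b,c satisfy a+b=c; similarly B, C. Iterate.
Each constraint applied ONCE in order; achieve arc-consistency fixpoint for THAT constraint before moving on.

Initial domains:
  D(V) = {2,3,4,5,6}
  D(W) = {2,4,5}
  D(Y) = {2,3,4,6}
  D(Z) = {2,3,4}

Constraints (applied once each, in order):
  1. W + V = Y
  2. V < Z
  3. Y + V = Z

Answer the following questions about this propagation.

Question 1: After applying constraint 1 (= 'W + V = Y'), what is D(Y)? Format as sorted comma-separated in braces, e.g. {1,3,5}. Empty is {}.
Answer: {4,6}

Derivation:
Constraint 1 (W + V = Y) on D(W)={2,4,5} D(V)={2,3,4,5,6} D(Y)={2,3,4,6}: W {2,4,5}->{2,4}; V {2,3,4,5,6}->{2,4}; Y {2,3,4,6}->{4,6}
So after constraint 1: D(Y) = {4,6}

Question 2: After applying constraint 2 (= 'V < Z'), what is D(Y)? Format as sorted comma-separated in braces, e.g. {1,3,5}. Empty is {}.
Answer: {4,6}

Derivation:
Constraint 1 (W + V = Y) on D(W)={2,4,5} D(V)={2,3,4,5,6} D(Y)={2,3,4,6}: W {2,4,5}->{2,4}; V {2,3,4,5,6}->{2,4}; Y {2,3,4,6}->{4,6}
Constraint 2 (V < Z) on D(V)={2,4} D(Z)={2,3,4}: V {2,4}->{2}; Z {2,3,4}->{3,4}
So after constraint 2: D(Y) = {4,6}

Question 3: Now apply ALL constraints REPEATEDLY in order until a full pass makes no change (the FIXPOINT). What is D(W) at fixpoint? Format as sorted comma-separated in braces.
pass 0 (initial): D(W)={2,4,5}
pass 1: V {2,3,4,5,6}->{}; W {2,4,5}->{2,4}; Y {2,3,4,6}->{}; Z {2,3,4}->{}
pass 2: W {2,4}->{}
pass 3: no change
Fixpoint after 3 passes: D(W) = {}

Answer: {}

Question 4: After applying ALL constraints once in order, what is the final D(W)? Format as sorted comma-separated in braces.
Constraint 1 (W + V = Y) on D(W)={2,4,5} D(V)={2,3,4,5,6} D(Y)={2,3,4,6}: W {2,4,5}->{2,4}; V {2,3,4,5,6}->{2,4}; Y {2,3,4,6}->{4,6}
Constraint 2 (V < Z) on D(V)={2,4} D(Z)={2,3,4}: V {2,4}->{2}; Z {2,3,4}->{3,4}
Constraint 3 (Y + V = Z) on D(Y)={4,6} D(V)={2} D(Z)={3,4}: Y {4,6}->{}; V {2}->{}; Z {3,4}->{}
So after all 3 constraints: D(W) = {2,4}

Answer: {2,4}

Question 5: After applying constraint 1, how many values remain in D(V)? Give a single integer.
Constraint 1 (W + V = Y) on D(W)={2,4,5} D(V)={2,3,4,5,6} D(Y)={2,3,4,6}: W {2,4,5}->{2,4}; V {2,3,4,5,6}->{2,4}; Y {2,3,4,6}->{4,6}
So after constraint 1: D(V)={2,4}, size = 2

Answer: 2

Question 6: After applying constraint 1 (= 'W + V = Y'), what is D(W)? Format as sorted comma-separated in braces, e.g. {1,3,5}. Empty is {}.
Answer: {2,4}

Derivation:
Constraint 1 (W + V = Y) on D(W)={2,4,5} D(V)={2,3,4,5,6} D(Y)={2,3,4,6}: W {2,4,5}->{2,4}; V {2,3,4,5,6}->{2,4}; Y {2,3,4,6}->{4,6}
So after constraint 1: D(W) = {2,4}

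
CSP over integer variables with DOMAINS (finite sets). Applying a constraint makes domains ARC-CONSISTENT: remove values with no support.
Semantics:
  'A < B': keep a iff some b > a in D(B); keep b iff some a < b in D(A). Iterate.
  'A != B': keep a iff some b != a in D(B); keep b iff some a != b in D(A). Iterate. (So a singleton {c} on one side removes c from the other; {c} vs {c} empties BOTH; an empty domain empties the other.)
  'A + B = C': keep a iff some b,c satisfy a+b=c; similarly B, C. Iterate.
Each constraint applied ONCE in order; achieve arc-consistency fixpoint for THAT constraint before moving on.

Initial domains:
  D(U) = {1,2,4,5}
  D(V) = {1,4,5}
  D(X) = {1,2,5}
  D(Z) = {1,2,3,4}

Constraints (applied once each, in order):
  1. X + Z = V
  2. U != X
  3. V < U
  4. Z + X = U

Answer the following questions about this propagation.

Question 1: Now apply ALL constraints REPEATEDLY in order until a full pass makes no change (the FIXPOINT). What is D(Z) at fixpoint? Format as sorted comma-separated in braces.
Answer: {}

Derivation:
pass 0 (initial): D(Z)={1,2,3,4}
pass 1: U {1,2,4,5}->{5}; V {1,4,5}->{4}; X {1,2,5}->{1,2}; Z {1,2,3,4}->{3,4}
pass 2: U {5}->{}; X {1,2}->{}; Z {3,4}->{}
pass 3: V {4}->{}
pass 4: no change
Fixpoint after 4 passes: D(Z) = {}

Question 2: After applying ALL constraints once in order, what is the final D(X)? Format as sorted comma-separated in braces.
Answer: {1,2}

Derivation:
Constraint 1 (X + Z = V) on D(X)={1,2,5} D(Z)={1,2,3,4} D(V)={1,4,5}: X {1,2,5}->{1,2}; Z {1,2,3,4}->{2,3,4}; V {1,4,5}->{4,5}
Constraint 2 (U != X) on D(U)={1,2,4,5} D(X)={1,2}: no change
Constraint 3 (V < U) on D(V)={4,5} D(U)={1,2,4,5}: V {4,5}->{4}; U {1,2,4,5}->{5}
Constraint 4 (Z + X = U) on D(Z)={2,3,4} D(X)={1,2} D(U)={5}: Z {2,3,4}->{3,4}
So after all 4 constraints: D(X) = {1,2}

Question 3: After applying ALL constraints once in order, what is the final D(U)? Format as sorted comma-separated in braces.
Constraint 1 (X + Z = V) on D(X)={1,2,5} D(Z)={1,2,3,4} D(V)={1,4,5}: X {1,2,5}->{1,2}; Z {1,2,3,4}->{2,3,4}; V {1,4,5}->{4,5}
Constraint 2 (U != X) on D(U)={1,2,4,5} D(X)={1,2}: no change
Constraint 3 (V < U) on D(V)={4,5} D(U)={1,2,4,5}: V {4,5}->{4}; U {1,2,4,5}->{5}
Constraint 4 (Z + X = U) on D(Z)={2,3,4} D(X)={1,2} D(U)={5}: Z {2,3,4}->{3,4}
So after all 4 constraints: D(U) = {5}

Answer: {5}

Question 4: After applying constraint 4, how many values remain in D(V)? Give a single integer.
Answer: 1

Derivation:
Constraint 1 (X + Z = V) on D(X)={1,2,5} D(Z)={1,2,3,4} D(V)={1,4,5}: X {1,2,5}->{1,2}; Z {1,2,3,4}->{2,3,4}; V {1,4,5}->{4,5}
Constraint 2 (U != X) on D(U)={1,2,4,5} D(X)={1,2}: no change
Constraint 3 (V < U) on D(V)={4,5} D(U)={1,2,4,5}: V {4,5}->{4}; U {1,2,4,5}->{5}
Constraint 4 (Z + X = U) on D(Z)={2,3,4} D(X)={1,2} D(U)={5}: Z {2,3,4}->{3,4}
So after constraint 4: D(V)={4}, size = 1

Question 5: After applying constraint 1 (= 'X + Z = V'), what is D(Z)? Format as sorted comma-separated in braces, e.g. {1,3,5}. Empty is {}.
Answer: {2,3,4}

Derivation:
Constraint 1 (X + Z = V) on D(X)={1,2,5} D(Z)={1,2,3,4} D(V)={1,4,5}: X {1,2,5}->{1,2}; Z {1,2,3,4}->{2,3,4}; V {1,4,5}->{4,5}
So after constraint 1: D(Z) = {2,3,4}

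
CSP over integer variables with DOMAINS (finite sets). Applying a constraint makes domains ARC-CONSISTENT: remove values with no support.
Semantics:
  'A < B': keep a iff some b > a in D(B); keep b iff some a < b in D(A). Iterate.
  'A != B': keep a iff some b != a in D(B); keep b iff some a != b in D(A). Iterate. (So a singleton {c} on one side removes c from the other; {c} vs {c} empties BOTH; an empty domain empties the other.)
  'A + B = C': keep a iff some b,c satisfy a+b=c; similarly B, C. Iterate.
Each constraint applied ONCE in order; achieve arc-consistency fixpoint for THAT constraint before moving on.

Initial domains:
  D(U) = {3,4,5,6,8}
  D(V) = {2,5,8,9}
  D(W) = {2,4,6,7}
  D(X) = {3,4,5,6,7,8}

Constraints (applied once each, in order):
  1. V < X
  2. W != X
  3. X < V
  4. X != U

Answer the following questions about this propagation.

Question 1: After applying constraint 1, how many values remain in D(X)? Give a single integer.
Answer: 6

Derivation:
Constraint 1 (V < X) on D(V)={2,5,8,9} D(X)={3,4,5,6,7,8}: V {2,5,8,9}->{2,5}
So after constraint 1: D(X)={3,4,5,6,7,8}, size = 6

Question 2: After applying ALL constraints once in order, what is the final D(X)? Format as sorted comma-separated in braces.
Constraint 1 (V < X) on D(V)={2,5,8,9} D(X)={3,4,5,6,7,8}: V {2,5,8,9}->{2,5}
Constraint 2 (W != X) on D(W)={2,4,6,7} D(X)={3,4,5,6,7,8}: no change
Constraint 3 (X < V) on D(X)={3,4,5,6,7,8} D(V)={2,5}: X {3,4,5,6,7,8}->{3,4}; V {2,5}->{5}
Constraint 4 (X != U) on D(X)={3,4} D(U)={3,4,5,6,8}: no change
So after all 4 constraints: D(X) = {3,4}

Answer: {3,4}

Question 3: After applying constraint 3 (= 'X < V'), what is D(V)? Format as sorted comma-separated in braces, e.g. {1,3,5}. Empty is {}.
Constraint 1 (V < X) on D(V)={2,5,8,9} D(X)={3,4,5,6,7,8}: V {2,5,8,9}->{2,5}
Constraint 2 (W != X) on D(W)={2,4,6,7} D(X)={3,4,5,6,7,8}: no change
Constraint 3 (X < V) on D(X)={3,4,5,6,7,8} D(V)={2,5}: X {3,4,5,6,7,8}->{3,4}; V {2,5}->{5}
So after constraint 3: D(V) = {5}

Answer: {5}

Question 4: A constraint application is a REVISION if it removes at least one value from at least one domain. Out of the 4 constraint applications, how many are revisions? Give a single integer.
Constraint 1 (V < X) on D(V)={2,5,8,9} D(X)={3,4,5,6,7,8}: V {2,5,8,9}->{2,5} => REVISION
Constraint 2 (W != X) on D(W)={2,4,6,7} D(X)={3,4,5,6,7,8}: no change => not a revision
Constraint 3 (X < V) on D(X)={3,4,5,6,7,8} D(V)={2,5}: X {3,4,5,6,7,8}->{3,4}; V {2,5}->{5} => REVISION
Constraint 4 (X != U) on D(X)={3,4} D(U)={3,4,5,6,8}: no change => not a revision
Total revisions = 2

Answer: 2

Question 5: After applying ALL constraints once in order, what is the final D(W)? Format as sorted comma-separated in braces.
Constraint 1 (V < X) on D(V)={2,5,8,9} D(X)={3,4,5,6,7,8}: V {2,5,8,9}->{2,5}
Constraint 2 (W != X) on D(W)={2,4,6,7} D(X)={3,4,5,6,7,8}: no change
Constraint 3 (X < V) on D(X)={3,4,5,6,7,8} D(V)={2,5}: X {3,4,5,6,7,8}->{3,4}; V {2,5}->{5}
Constraint 4 (X != U) on D(X)={3,4} D(U)={3,4,5,6,8}: no change
So after all 4 constraints: D(W) = {2,4,6,7}

Answer: {2,4,6,7}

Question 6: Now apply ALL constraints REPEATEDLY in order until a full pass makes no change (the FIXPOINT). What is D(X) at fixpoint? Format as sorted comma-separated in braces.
pass 0 (initial): D(X)={3,4,5,6,7,8}
pass 1: V {2,5,8,9}->{5}; X {3,4,5,6,7,8}->{3,4}
pass 2: U {3,4,5,6,8}->{}; V {5}->{}; W {2,4,6,7}->{}; X {3,4}->{}
pass 3: no change
Fixpoint after 3 passes: D(X) = {}

Answer: {}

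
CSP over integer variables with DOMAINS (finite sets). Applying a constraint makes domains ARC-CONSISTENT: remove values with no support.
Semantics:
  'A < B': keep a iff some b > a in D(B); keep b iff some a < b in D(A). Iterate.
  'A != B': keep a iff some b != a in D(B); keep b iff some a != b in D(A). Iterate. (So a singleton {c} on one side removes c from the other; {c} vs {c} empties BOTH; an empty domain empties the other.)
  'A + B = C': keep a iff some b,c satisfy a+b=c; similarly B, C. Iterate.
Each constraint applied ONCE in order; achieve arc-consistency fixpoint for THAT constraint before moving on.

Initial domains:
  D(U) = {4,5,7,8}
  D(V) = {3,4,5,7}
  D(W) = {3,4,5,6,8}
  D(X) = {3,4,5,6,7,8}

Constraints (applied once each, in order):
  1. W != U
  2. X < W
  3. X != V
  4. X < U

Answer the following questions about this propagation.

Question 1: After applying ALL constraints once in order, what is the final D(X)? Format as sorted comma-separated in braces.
Answer: {3,4,5,6,7}

Derivation:
Constraint 1 (W != U) on D(W)={3,4,5,6,8} D(U)={4,5,7,8}: no change
Constraint 2 (X < W) on D(X)={3,4,5,6,7,8} D(W)={3,4,5,6,8}: X {3,4,5,6,7,8}->{3,4,5,6,7}; W {3,4,5,6,8}->{4,5,6,8}
Constraint 3 (X != V) on D(X)={3,4,5,6,7} D(V)={3,4,5,7}: no change
Constraint 4 (X < U) on D(X)={3,4,5,6,7} D(U)={4,5,7,8}: no change
So after all 4 constraints: D(X) = {3,4,5,6,7}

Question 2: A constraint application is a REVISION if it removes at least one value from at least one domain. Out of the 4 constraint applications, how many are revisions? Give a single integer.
Constraint 1 (W != U) on D(W)={3,4,5,6,8} D(U)={4,5,7,8}: no change => not a revision
Constraint 2 (X < W) on D(X)={3,4,5,6,7,8} D(W)={3,4,5,6,8}: X {3,4,5,6,7,8}->{3,4,5,6,7}; W {3,4,5,6,8}->{4,5,6,8} => REVISION
Constraint 3 (X != V) on D(X)={3,4,5,6,7} D(V)={3,4,5,7}: no change => not a revision
Constraint 4 (X < U) on D(X)={3,4,5,6,7} D(U)={4,5,7,8}: no change => not a revision
Total revisions = 1

Answer: 1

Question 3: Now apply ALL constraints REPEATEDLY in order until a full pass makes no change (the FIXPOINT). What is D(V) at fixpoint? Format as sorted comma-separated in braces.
pass 0 (initial): D(V)={3,4,5,7}
pass 1: W {3,4,5,6,8}->{4,5,6,8}; X {3,4,5,6,7,8}->{3,4,5,6,7}
pass 2: no change
Fixpoint after 2 passes: D(V) = {3,4,5,7}

Answer: {3,4,5,7}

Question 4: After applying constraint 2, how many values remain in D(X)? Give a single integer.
Constraint 1 (W != U) on D(W)={3,4,5,6,8} D(U)={4,5,7,8}: no change
Constraint 2 (X < W) on D(X)={3,4,5,6,7,8} D(W)={3,4,5,6,8}: X {3,4,5,6,7,8}->{3,4,5,6,7}; W {3,4,5,6,8}->{4,5,6,8}
So after constraint 2: D(X)={3,4,5,6,7}, size = 5

Answer: 5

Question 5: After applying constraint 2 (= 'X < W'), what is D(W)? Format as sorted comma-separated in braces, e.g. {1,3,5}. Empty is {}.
Constraint 1 (W != U) on D(W)={3,4,5,6,8} D(U)={4,5,7,8}: no change
Constraint 2 (X < W) on D(X)={3,4,5,6,7,8} D(W)={3,4,5,6,8}: X {3,4,5,6,7,8}->{3,4,5,6,7}; W {3,4,5,6,8}->{4,5,6,8}
So after constraint 2: D(W) = {4,5,6,8}

Answer: {4,5,6,8}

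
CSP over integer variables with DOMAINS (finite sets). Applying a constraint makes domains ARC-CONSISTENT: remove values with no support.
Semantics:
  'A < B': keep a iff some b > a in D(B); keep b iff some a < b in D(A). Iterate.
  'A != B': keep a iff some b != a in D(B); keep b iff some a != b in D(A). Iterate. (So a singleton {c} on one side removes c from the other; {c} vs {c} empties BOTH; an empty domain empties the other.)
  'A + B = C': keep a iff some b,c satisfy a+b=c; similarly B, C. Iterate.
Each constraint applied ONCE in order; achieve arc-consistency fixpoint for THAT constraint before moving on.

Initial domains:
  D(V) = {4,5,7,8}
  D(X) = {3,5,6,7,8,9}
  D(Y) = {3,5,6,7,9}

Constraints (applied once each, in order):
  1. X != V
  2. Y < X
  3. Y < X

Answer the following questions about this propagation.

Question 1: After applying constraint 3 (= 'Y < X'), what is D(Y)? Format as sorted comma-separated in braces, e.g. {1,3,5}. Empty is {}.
Constraint 1 (X != V) on D(X)={3,5,6,7,8,9} D(V)={4,5,7,8}: no change
Constraint 2 (Y < X) on D(Y)={3,5,6,7,9} D(X)={3,5,6,7,8,9}: Y {3,5,6,7,9}->{3,5,6,7}; X {3,5,6,7,8,9}->{5,6,7,8,9}
Constraint 3 (Y < X) on D(Y)={3,5,6,7} D(X)={5,6,7,8,9}: no change
So after constraint 3: D(Y) = {3,5,6,7}

Answer: {3,5,6,7}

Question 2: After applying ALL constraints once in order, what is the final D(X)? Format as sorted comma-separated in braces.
Answer: {5,6,7,8,9}

Derivation:
Constraint 1 (X != V) on D(X)={3,5,6,7,8,9} D(V)={4,5,7,8}: no change
Constraint 2 (Y < X) on D(Y)={3,5,6,7,9} D(X)={3,5,6,7,8,9}: Y {3,5,6,7,9}->{3,5,6,7}; X {3,5,6,7,8,9}->{5,6,7,8,9}
Constraint 3 (Y < X) on D(Y)={3,5,6,7} D(X)={5,6,7,8,9}: no change
So after all 3 constraints: D(X) = {5,6,7,8,9}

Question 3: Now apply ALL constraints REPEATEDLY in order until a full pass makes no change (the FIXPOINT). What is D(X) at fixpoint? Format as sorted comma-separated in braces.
pass 0 (initial): D(X)={3,5,6,7,8,9}
pass 1: X {3,5,6,7,8,9}->{5,6,7,8,9}; Y {3,5,6,7,9}->{3,5,6,7}
pass 2: no change
Fixpoint after 2 passes: D(X) = {5,6,7,8,9}

Answer: {5,6,7,8,9}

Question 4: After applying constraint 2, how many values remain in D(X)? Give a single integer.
Answer: 5

Derivation:
Constraint 1 (X != V) on D(X)={3,5,6,7,8,9} D(V)={4,5,7,8}: no change
Constraint 2 (Y < X) on D(Y)={3,5,6,7,9} D(X)={3,5,6,7,8,9}: Y {3,5,6,7,9}->{3,5,6,7}; X {3,5,6,7,8,9}->{5,6,7,8,9}
So after constraint 2: D(X)={5,6,7,8,9}, size = 5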